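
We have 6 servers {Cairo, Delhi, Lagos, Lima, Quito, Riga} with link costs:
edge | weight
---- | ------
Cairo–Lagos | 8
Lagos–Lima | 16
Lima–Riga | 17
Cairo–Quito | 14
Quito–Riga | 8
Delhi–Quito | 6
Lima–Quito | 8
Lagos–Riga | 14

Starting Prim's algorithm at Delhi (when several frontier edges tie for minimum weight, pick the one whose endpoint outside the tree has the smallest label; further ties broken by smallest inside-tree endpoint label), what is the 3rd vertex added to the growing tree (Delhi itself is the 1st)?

Prim's algorithm from Delhi:
Step 1: cheapest edge leaving the tree is Delhi–Quito (6); add Quito.
Step 2: cheapest edge leaving the tree is Lima–Quito (8); add Lima.
Step 3: cheapest edge leaving the tree is Quito–Riga (8); add Riga.
Step 4: cheapest edge leaving the tree is Cairo–Quito (14); add Cairo.
Step 5: cheapest edge leaving the tree is Cairo–Lagos (8); add Lagos.
Vertex order: Delhi, Quito, Lima, Riga, Cairo, Lagos. The 3rd vertex is Lima.

Lima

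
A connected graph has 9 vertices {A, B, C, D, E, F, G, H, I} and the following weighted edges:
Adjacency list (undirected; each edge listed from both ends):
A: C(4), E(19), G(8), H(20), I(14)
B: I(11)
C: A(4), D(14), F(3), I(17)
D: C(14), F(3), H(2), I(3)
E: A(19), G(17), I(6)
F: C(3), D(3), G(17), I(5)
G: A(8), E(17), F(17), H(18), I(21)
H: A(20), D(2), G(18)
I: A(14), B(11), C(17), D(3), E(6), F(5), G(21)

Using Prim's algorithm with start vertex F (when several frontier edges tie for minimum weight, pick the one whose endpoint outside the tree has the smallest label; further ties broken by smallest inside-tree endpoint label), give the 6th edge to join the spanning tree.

E-I

Grow the tree from F using Prim:
Step 1: cheapest edge leaving the tree is C-F (3); add C.
Step 2: cheapest edge leaving the tree is D-F (3); add D.
Step 3: cheapest edge leaving the tree is D-H (2); add H.
Step 4: cheapest edge leaving the tree is D-I (3); add I.
Step 5: cheapest edge leaving the tree is A-C (4); add A.
Step 6: cheapest edge leaving the tree is E-I (6); add E.
Step 7: cheapest edge leaving the tree is A-G (8); add G.
Step 8: cheapest edge leaving the tree is B-I (11); add B.
The 6th edge added is E-I.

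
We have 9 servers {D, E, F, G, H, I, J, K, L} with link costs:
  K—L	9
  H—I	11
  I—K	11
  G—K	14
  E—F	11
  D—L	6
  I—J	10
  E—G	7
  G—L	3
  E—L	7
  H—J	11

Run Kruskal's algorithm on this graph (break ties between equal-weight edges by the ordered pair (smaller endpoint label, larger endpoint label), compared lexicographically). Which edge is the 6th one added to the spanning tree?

E-F

Kruskal's algorithm — process edges by increasing weight (ties by edge label):
G—L (3): add — endpoints in different components.
D—L (6): add — endpoints in different components.
E—G (7): add — endpoints in different components.
E—L (7): skip — E and L already connected.
K—L (9): add — endpoints in different components.
I—J (10): add — endpoints in different components.
E—F (11): add — endpoints in different components.
H—I (11): add — endpoints in different components.
H—J (11): skip — H and J already connected.
I—K (11): add — endpoints in different components.
The 6th edge added is E—F.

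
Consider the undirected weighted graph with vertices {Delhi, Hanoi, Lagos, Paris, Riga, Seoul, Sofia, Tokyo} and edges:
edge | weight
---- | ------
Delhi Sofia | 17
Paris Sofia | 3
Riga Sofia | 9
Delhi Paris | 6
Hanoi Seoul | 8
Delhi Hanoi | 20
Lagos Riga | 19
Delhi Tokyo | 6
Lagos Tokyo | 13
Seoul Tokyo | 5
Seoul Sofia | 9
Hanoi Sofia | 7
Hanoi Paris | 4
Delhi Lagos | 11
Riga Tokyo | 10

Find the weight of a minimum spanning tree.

44

Kruskal: consider edges lightest-first.
Paris Sofia (3): add — endpoints in different components.
Hanoi Paris (4): add — endpoints in different components.
Seoul Tokyo (5): add — endpoints in different components.
Delhi Paris (6): add — endpoints in different components.
Delhi Tokyo (6): add — endpoints in different components.
Hanoi Sofia (7): skip — Sofia and Hanoi already connected.
Hanoi Seoul (8): skip — Hanoi and Seoul already connected.
Riga Sofia (9): add — endpoints in different components.
Seoul Sofia (9): skip — Sofia and Seoul already connected.
Riga Tokyo (10): skip — Riga and Tokyo already connected.
Delhi Lagos (11): add — endpoints in different components.
MST edges: Paris Sofia, Hanoi Paris, Seoul Tokyo, Delhi Paris, Delhi Tokyo, Riga Sofia, Delhi Lagos; total weight 3+4+5+6+6+9+11 = 44.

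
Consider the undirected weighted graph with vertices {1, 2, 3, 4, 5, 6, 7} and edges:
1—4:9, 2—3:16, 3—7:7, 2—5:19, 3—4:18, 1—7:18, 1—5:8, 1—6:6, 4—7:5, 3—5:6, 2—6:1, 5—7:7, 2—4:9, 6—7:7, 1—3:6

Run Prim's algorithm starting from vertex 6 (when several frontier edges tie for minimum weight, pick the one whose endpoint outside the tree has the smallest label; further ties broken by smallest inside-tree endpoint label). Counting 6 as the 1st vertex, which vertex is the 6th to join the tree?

Prim, starting at 6.
Step 1: cheapest edge leaving the tree is 2—6 (1); add 2.
Step 2: cheapest edge leaving the tree is 1—6 (6); add 1.
Step 3: cheapest edge leaving the tree is 1—3 (6); add 3.
Step 4: cheapest edge leaving the tree is 3—5 (6); add 5.
Step 5: cheapest edge leaving the tree is 3—7 (7); add 7.
Step 6: cheapest edge leaving the tree is 4—7 (5); add 4.
Vertex order: 6, 2, 1, 3, 5, 7, 4. The 6th vertex is 7.

7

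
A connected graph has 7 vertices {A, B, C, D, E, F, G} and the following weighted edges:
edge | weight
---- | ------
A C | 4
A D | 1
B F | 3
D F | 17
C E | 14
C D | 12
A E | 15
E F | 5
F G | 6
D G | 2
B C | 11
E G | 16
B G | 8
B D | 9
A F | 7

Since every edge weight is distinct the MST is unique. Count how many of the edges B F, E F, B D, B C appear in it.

2

Kruskal's algorithm — process edges by increasing weight (ties by edge label):
A D (1): add. Components now {A,D} {B} {C} {E} {F} {G}
D G (2): add. Components now {A,D,G} {B} {C} {E} {F}
B F (3): add. Components now {A,D,G} {B,F} {C} {E}
A C (4): add. Components now {A,C,D,G} {B,F} {E}
E F (5): add. Components now {A,C,D,G} {B,E,F}
F G (6): add. Components now {A,B,C,D,E,F,G}
MST edge set: {A D, D G, B F, A C, E F, F G}.
Of the listed edges, {B F, E F} are in the MST → 2.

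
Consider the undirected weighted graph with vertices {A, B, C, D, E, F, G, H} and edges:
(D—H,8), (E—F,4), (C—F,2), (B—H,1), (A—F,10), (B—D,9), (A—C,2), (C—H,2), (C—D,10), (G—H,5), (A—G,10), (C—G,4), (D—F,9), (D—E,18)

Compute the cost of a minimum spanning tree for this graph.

Prim, starting at A.
Step 1: frontier [A—C 2, A—F 10, A—G 10] → take A—C (2); add C.
Step 2: frontier [A—F 10, A—G 10, C—F 2, C—H 2, C—G 4, C—D 10] → take C—F (2); add F.
Step 3: frontier [A—G 10, C—H 2, C—G 4, C—D 10, E—F 4, D—F 9] → take C—H (2); add H.
Step 4: frontier [A—G 10, C—G 4, C—D 10, E—F 4, D—F 9, B—H 1, G—H 5, D—H 8] → take B—H (1); add B.
Step 5: frontier [A—G 10, B—D 9, C—G 4, C—D 10, E—F 4, D—F 9, G—H 5, D—H 8] → take E—F (4); add E.
Step 6: frontier [A—G 10, B—D 9, C—G 4, C—D 10, D—E 18, D—F 9, G—H 5, D—H 8] → take C—G (4); add G.
Step 7: frontier [B—D 9, C—D 10, D—E 18, D—F 9, D—H 8] → take D—H (8); add D.
MST edges: A—C, C—F, C—H, B—H, E—F, C—G, D—H; total weight 2+2+2+1+4+4+8 = 23.

23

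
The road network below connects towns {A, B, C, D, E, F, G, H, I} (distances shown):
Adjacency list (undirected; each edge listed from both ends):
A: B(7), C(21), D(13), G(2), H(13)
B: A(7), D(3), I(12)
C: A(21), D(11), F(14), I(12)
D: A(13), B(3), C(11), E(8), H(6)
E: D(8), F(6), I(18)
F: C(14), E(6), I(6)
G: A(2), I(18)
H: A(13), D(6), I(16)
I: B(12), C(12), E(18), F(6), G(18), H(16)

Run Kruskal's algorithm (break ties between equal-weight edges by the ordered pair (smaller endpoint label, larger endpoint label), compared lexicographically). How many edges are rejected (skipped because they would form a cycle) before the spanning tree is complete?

Kruskal: consider edges lightest-first.
A—G (2): add — endpoints in different components.
B—D (3): add — endpoints in different components.
D—H (6): add — endpoints in different components.
E—F (6): add — endpoints in different components.
F—I (6): add — endpoints in different components.
A—B (7): add — endpoints in different components.
D—E (8): add — endpoints in different components.
C—D (11): add — endpoints in different components.
Edges rejected before the tree was complete: 0.

0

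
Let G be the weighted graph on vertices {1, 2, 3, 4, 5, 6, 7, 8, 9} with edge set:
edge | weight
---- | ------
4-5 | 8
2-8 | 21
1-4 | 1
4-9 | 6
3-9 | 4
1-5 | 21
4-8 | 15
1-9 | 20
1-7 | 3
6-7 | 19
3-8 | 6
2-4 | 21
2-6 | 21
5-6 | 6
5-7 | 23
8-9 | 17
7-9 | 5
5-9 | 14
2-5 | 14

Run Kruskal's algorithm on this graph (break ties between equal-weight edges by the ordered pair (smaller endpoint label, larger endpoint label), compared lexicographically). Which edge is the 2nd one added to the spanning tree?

Kruskal: consider edges lightest-first.
1-4 (1): add — endpoints in different components.
1-7 (3): add — endpoints in different components.
3-9 (4): add — endpoints in different components.
7-9 (5): add — endpoints in different components.
3-8 (6): add — endpoints in different components.
4-9 (6): skip — 4 and 9 already connected.
5-6 (6): add — endpoints in different components.
4-5 (8): add — endpoints in different components.
2-5 (14): add — endpoints in different components.
The 2nd edge added is 1-7.

1-7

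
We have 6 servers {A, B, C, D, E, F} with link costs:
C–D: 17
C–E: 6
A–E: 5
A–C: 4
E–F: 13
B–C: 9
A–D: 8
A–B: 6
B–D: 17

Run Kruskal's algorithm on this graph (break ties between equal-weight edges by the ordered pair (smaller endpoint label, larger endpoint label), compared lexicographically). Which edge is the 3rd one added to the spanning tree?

A-B

Kruskal: consider edges lightest-first.
A–C (4): add — endpoints in different components.
A–E (5): add — endpoints in different components.
A–B (6): add — endpoints in different components.
C–E (6): skip — C and E already connected.
A–D (8): add — endpoints in different components.
B–C (9): skip — B and C already connected.
E–F (13): add — endpoints in different components.
The 3rd edge added is A–B.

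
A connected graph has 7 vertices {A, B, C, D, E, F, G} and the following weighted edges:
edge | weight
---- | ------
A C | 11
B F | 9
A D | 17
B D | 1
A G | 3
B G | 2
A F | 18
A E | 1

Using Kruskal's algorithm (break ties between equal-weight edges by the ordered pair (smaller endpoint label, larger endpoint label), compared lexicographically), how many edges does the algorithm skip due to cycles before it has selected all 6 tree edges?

0

Kruskal: consider edges lightest-first.
A E (1): add — endpoints in different components.
B D (1): add — endpoints in different components.
B G (2): add — endpoints in different components.
A G (3): add — endpoints in different components.
B F (9): add — endpoints in different components.
A C (11): add — endpoints in different components.
Edges rejected before the tree was complete: 0.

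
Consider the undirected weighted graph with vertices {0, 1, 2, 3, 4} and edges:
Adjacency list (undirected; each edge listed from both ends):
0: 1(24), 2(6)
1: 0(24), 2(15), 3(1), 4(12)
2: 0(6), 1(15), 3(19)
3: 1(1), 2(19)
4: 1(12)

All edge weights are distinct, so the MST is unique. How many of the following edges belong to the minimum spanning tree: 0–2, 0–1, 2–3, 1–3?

Kruskal's algorithm — process edges by increasing weight (ties by edge label):
1–3 (1): add — endpoints in different components.
0–2 (6): add — endpoints in different components.
1–4 (12): add — endpoints in different components.
1–2 (15): add — endpoints in different components.
MST edge set: {1–3, 0–2, 1–4, 1–2}.
Of the listed edges, {0–2, 1–3} are in the MST → 2.

2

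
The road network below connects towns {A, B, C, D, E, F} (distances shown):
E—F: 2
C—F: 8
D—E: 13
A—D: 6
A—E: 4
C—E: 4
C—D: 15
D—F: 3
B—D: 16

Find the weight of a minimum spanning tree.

Prim's algorithm from F:
Step 1: frontier [E—F 2, D—F 3, C—F 8] → take E—F (2); add E.
Step 2: frontier [A—E 4, C—E 4, D—E 13, D—F 3, C—F 8] → take D—F (3); add D.
Step 3: frontier [A—D 6, C—D 15, B—D 16, A—E 4, C—E 4, C—F 8] → take A—E (4); add A.
Step 4: frontier [C—D 15, B—D 16, C—E 4, C—F 8] → take C—E (4); add C.
Step 5: frontier [B—D 16] → take B—D (16); add B.
MST edges: E—F, D—F, A—E, C—E, B—D; total weight 2+3+4+4+16 = 29.

29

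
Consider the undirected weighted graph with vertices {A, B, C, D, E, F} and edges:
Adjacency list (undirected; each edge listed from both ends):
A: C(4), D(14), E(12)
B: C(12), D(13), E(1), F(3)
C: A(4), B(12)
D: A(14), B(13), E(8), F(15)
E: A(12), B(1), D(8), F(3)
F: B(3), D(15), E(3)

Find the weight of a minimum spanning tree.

28

Sort edges by weight, then run Kruskal:
B E (1): add. Components now {A} {B,E} {C} {D} {F}
B F (3): add. Components now {A} {B,E,F} {C} {D}
E F (3): skip — E and F already connected.
A C (4): add. Components now {A,C} {B,E,F} {D}
D E (8): add. Components now {A,C} {B,D,E,F}
A E (12): add. Components now {A,B,C,D,E,F}
MST edges: B E, B F, A C, D E, A E; total weight 1+3+4+8+12 = 28.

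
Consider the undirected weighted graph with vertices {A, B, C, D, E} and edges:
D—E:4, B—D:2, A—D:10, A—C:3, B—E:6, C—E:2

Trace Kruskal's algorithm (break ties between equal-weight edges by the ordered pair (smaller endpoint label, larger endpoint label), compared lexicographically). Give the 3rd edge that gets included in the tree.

Kruskal: consider edges lightest-first.
B—D (2): add. Components now {A} {B,D} {C} {E}
C—E (2): add. Components now {A} {B,D} {C,E}
A—C (3): add. Components now {A,C,E} {B,D}
D—E (4): add. Components now {A,B,C,D,E}
The 3rd edge added is A—C.

A-C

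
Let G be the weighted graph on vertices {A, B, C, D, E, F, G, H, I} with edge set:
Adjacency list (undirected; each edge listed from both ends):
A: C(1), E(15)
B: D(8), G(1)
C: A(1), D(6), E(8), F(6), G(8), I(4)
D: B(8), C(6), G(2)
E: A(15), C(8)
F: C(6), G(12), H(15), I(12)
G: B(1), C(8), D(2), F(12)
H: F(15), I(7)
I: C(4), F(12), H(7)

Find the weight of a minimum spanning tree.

35

Sort edges by weight, then run Kruskal:
A–C (1): add — endpoints in different components.
B–G (1): add — endpoints in different components.
D–G (2): add — endpoints in different components.
C–I (4): add — endpoints in different components.
C–D (6): add — endpoints in different components.
C–F (6): add — endpoints in different components.
H–I (7): add — endpoints in different components.
B–D (8): skip — B and D already connected.
C–E (8): add — endpoints in different components.
MST edges: A–C, B–G, D–G, C–I, C–D, C–F, H–I, C–E; total weight 1+1+2+4+6+6+7+8 = 35.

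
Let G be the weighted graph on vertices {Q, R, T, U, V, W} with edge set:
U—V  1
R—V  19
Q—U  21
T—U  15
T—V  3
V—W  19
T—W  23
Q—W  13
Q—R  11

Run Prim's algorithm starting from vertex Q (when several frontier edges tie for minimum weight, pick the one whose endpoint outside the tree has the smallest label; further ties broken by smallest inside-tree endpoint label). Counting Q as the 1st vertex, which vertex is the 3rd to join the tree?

Prim, starting at Q.
Step 1: cheapest edge leaving the tree is Q—R (11); add R.
Step 2: cheapest edge leaving the tree is Q—W (13); add W.
Step 3: cheapest edge leaving the tree is R—V (19); add V.
Step 4: cheapest edge leaving the tree is U—V (1); add U.
Step 5: cheapest edge leaving the tree is T—V (3); add T.
Vertex order: Q, R, W, V, U, T. The 3rd vertex is W.

W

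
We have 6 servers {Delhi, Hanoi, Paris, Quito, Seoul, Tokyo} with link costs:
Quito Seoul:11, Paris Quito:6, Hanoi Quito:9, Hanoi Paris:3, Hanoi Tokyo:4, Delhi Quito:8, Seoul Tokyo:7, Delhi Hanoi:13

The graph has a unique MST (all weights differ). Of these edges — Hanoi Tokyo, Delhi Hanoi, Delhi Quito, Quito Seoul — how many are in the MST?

2

Kruskal: consider edges lightest-first.
Hanoi Paris (3): add. Components now {Tokyo} {Hanoi,Paris} {Seoul} {Delhi} {Quito}
Hanoi Tokyo (4): add. Components now {Hanoi,Paris,Tokyo} {Seoul} {Delhi} {Quito}
Paris Quito (6): add. Components now {Hanoi,Paris,Quito,Tokyo} {Seoul} {Delhi}
Seoul Tokyo (7): add. Components now {Hanoi,Paris,Quito,Seoul,Tokyo} {Delhi}
Delhi Quito (8): add. Components now {Delhi,Hanoi,Paris,Quito,Seoul,Tokyo}
MST edge set: {Hanoi Paris, Hanoi Tokyo, Paris Quito, Seoul Tokyo, Delhi Quito}.
Of the listed edges, {Hanoi Tokyo, Delhi Quito} are in the MST → 2.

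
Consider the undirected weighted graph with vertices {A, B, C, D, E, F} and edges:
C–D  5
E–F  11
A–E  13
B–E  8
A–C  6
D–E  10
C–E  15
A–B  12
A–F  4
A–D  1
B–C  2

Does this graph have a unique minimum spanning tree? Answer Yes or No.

Yes

Kruskal: consider edges lightest-first.
A–D (1): add — endpoints in different components.
B–C (2): add — endpoints in different components.
A–F (4): add — endpoints in different components.
C–D (5): add — endpoints in different components.
A–C (6): skip — A and C already connected.
B–E (8): add — endpoints in different components.
Every non-tree edge has weight strictly greater than the heaviest edge on the tree path between its endpoints, so the MST is unique.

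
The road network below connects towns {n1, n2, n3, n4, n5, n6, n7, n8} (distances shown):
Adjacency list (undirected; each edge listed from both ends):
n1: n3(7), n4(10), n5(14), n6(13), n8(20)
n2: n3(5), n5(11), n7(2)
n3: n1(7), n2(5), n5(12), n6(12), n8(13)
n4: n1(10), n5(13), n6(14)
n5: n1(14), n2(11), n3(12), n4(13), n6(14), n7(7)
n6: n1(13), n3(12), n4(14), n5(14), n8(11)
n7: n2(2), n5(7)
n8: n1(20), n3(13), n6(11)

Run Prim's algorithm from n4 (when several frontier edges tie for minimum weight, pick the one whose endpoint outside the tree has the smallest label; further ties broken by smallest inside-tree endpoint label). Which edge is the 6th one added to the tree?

n3-n6

Prim's algorithm from n4:
Step 1: cheapest edge leaving the tree is n1—n4 (10); add n1.
Step 2: cheapest edge leaving the tree is n1—n3 (7); add n3.
Step 3: cheapest edge leaving the tree is n2—n3 (5); add n2.
Step 4: cheapest edge leaving the tree is n2—n7 (2); add n7.
Step 5: cheapest edge leaving the tree is n5—n7 (7); add n5.
Step 6: cheapest edge leaving the tree is n3—n6 (12); add n6.
Step 7: cheapest edge leaving the tree is n6—n8 (11); add n8.
The 6th edge added is n3—n6.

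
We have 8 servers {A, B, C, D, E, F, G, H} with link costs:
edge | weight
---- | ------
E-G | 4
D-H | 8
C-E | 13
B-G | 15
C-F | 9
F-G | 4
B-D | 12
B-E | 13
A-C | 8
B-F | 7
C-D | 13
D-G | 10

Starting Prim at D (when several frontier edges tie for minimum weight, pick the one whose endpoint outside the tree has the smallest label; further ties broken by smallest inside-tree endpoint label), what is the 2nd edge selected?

D-G

Prim, starting at D.
Step 1: cheapest edge leaving the tree is D-H (8); add H.
Step 2: cheapest edge leaving the tree is D-G (10); add G.
Step 3: cheapest edge leaving the tree is E-G (4); add E.
Step 4: cheapest edge leaving the tree is F-G (4); add F.
Step 5: cheapest edge leaving the tree is B-F (7); add B.
Step 6: cheapest edge leaving the tree is C-F (9); add C.
Step 7: cheapest edge leaving the tree is A-C (8); add A.
The 2nd edge added is D-G.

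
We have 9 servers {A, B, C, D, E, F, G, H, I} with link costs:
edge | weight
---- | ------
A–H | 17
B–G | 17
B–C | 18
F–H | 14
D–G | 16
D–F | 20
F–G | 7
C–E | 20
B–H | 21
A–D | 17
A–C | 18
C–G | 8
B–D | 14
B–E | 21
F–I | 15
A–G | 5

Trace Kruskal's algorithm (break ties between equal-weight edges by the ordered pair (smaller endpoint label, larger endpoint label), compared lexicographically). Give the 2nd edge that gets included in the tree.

Kruskal's algorithm — process edges by increasing weight (ties by edge label):
A–G (5): add — endpoints in different components.
F–G (7): add — endpoints in different components.
C–G (8): add — endpoints in different components.
B–D (14): add — endpoints in different components.
F–H (14): add — endpoints in different components.
F–I (15): add — endpoints in different components.
D–G (16): add — endpoints in different components.
A–D (17): skip — A and D already connected.
A–H (17): skip — A and H already connected.
B–G (17): skip — B and G already connected.
A–C (18): skip — A and C already connected.
B–C (18): skip — B and C already connected.
C–E (20): add — endpoints in different components.
The 2nd edge added is F–G.

F-G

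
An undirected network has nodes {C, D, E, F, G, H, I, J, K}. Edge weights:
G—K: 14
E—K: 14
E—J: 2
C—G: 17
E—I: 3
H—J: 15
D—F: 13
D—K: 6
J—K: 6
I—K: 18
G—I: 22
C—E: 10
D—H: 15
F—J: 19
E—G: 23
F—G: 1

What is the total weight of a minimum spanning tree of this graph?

56

Prim's algorithm from G:
Step 1: cheapest edge leaving the tree is F—G (1); add F.
Step 2: cheapest edge leaving the tree is D—F (13); add D.
Step 3: cheapest edge leaving the tree is D—K (6); add K.
Step 4: cheapest edge leaving the tree is J—K (6); add J.
Step 5: cheapest edge leaving the tree is E—J (2); add E.
Step 6: cheapest edge leaving the tree is E—I (3); add I.
Step 7: cheapest edge leaving the tree is C—E (10); add C.
Step 8: cheapest edge leaving the tree is D—H (15); add H.
MST edges: F—G, D—F, D—K, J—K, E—J, E—I, C—E, D—H; total weight 1+13+6+6+2+3+10+15 = 56.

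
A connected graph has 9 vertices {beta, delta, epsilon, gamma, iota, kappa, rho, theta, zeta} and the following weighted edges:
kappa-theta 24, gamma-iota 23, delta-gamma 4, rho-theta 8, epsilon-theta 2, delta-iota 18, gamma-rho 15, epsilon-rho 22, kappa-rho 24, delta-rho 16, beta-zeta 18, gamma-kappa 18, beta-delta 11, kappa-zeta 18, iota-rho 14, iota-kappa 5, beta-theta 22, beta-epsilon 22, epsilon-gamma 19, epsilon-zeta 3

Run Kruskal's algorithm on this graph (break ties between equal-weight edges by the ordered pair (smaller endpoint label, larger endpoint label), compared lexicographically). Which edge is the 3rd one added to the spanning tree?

delta-gamma

Sort edges by weight, then run Kruskal:
epsilon-theta (2): add — endpoints in different components.
epsilon-zeta (3): add — endpoints in different components.
delta-gamma (4): add — endpoints in different components.
iota-kappa (5): add — endpoints in different components.
rho-theta (8): add — endpoints in different components.
beta-delta (11): add — endpoints in different components.
iota-rho (14): add — endpoints in different components.
gamma-rho (15): add — endpoints in different components.
The 3rd edge added is delta-gamma.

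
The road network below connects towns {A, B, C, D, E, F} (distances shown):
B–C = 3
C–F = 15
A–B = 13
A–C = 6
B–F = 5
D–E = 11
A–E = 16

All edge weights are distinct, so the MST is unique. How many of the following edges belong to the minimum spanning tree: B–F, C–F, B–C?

2

Kruskal's algorithm — process edges by increasing weight (ties by edge label):
B–C (3): add. Components now {A} {B,C} {D} {E} {F}
B–F (5): add. Components now {A} {B,C,F} {D} {E}
A–C (6): add. Components now {A,B,C,F} {D} {E}
D–E (11): add. Components now {A,B,C,F} {D,E}
A–B (13): skip — A and B already connected.
C–F (15): skip — C and F already connected.
A–E (16): add. Components now {A,B,C,D,E,F}
MST edge set: {B–C, B–F, A–C, D–E, A–E}.
Of the listed edges, {B–F, B–C} are in the MST → 2.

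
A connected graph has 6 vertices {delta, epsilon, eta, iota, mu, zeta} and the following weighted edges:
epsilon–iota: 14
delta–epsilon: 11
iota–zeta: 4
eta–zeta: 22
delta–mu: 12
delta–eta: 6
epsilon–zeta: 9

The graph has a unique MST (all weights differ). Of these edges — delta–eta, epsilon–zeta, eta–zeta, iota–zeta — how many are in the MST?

3

Sort edges by weight, then run Kruskal:
iota–zeta (4): add — endpoints in different components.
delta–eta (6): add — endpoints in different components.
epsilon–zeta (9): add — endpoints in different components.
delta–epsilon (11): add — endpoints in different components.
delta–mu (12): add — endpoints in different components.
MST edge set: {iota–zeta, delta–eta, epsilon–zeta, delta–epsilon, delta–mu}.
Of the listed edges, {delta–eta, epsilon–zeta, iota–zeta} are in the MST → 3.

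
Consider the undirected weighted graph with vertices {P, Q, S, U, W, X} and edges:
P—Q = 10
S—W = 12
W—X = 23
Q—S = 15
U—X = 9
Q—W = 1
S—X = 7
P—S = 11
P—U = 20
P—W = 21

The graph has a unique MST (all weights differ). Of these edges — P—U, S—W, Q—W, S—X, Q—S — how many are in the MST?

Sort edges by weight, then run Kruskal:
Q—W (1): add. Components now {U} {Q,W} {S} {P} {X}
S—X (7): add. Components now {U} {Q,W} {S,X} {P}
U—X (9): add. Components now {S,U,X} {Q,W} {P}
P—Q (10): add. Components now {S,U,X} {P,Q,W}
P—S (11): add. Components now {P,Q,S,U,W,X}
MST edge set: {Q—W, S—X, U—X, P—Q, P—S}.
Of the listed edges, {Q—W, S—X} are in the MST → 2.

2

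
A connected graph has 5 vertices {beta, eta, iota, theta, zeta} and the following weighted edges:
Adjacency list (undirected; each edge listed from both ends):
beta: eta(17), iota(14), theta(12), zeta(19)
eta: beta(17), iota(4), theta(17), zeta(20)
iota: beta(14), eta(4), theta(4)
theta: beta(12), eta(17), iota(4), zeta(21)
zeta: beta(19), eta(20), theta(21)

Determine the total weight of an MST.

39

Kruskal's algorithm — process edges by increasing weight (ties by edge label):
eta-iota (4): add. Components now {eta,iota} {zeta} {theta} {beta}
iota-theta (4): add. Components now {eta,iota,theta} {zeta} {beta}
beta-theta (12): add. Components now {beta,eta,iota,theta} {zeta}
beta-iota (14): skip — iota and beta already connected.
beta-eta (17): skip — eta and beta already connected.
eta-theta (17): skip — eta and theta already connected.
beta-zeta (19): add. Components now {beta,eta,iota,theta,zeta}
MST edges: eta-iota, iota-theta, beta-theta, beta-zeta; total weight 4+4+12+19 = 39.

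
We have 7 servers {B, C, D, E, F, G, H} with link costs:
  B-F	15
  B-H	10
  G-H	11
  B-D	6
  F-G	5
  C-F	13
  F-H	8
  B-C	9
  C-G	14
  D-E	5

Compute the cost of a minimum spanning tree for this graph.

Sort edges by weight, then run Kruskal:
D-E (5): add — endpoints in different components.
F-G (5): add — endpoints in different components.
B-D (6): add — endpoints in different components.
F-H (8): add — endpoints in different components.
B-C (9): add — endpoints in different components.
B-H (10): add — endpoints in different components.
MST edges: D-E, F-G, B-D, F-H, B-C, B-H; total weight 5+5+6+8+9+10 = 43.

43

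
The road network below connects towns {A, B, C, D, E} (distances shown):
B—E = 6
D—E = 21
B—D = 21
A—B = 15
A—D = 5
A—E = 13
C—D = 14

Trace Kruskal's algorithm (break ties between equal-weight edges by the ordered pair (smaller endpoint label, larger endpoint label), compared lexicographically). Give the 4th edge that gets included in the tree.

C-D

Kruskal's algorithm — process edges by increasing weight (ties by edge label):
A—D (5): add. Components now {A,D} {B} {C} {E}
B—E (6): add. Components now {A,D} {B,E} {C}
A—E (13): add. Components now {A,B,D,E} {C}
C—D (14): add. Components now {A,B,C,D,E}
The 4th edge added is C—D.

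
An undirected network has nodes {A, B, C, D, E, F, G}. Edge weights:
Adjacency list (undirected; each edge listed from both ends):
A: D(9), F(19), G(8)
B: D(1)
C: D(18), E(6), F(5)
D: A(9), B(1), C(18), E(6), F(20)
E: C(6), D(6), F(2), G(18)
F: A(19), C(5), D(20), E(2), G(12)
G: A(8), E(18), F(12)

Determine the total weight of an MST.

Kruskal: consider edges lightest-first.
B—D (1): add. Components now {A} {B,D} {C} {E} {F} {G}
E—F (2): add. Components now {A} {B,D} {C} {E,F} {G}
C—F (5): add. Components now {A} {B,D} {C,E,F} {G}
C—E (6): skip — C and E already connected.
D—E (6): add. Components now {A} {B,C,D,E,F} {G}
A—G (8): add. Components now {A,G} {B,C,D,E,F}
A—D (9): add. Components now {A,B,C,D,E,F,G}
MST edges: B—D, E—F, C—F, D—E, A—G, A—D; total weight 1+2+5+6+8+9 = 31.

31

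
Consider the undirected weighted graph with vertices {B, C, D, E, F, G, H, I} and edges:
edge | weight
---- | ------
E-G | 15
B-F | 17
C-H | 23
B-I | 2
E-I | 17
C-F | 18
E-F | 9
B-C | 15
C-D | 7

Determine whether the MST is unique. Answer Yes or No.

Kruskal's algorithm — process edges by increasing weight (ties by edge label):
B-I (2): add — endpoints in different components.
C-D (7): add — endpoints in different components.
E-F (9): add — endpoints in different components.
B-C (15): add — endpoints in different components.
E-G (15): add — endpoints in different components.
B-F (17): add — endpoints in different components.
E-I (17): skip — E and I already connected.
C-F (18): skip — C and F already connected.
C-H (23): add — endpoints in different components.
Non-tree edge E-I has weight 17, equal to the heaviest edge on its tree cycle — swapping gives another MST of the same weight. Not unique.

No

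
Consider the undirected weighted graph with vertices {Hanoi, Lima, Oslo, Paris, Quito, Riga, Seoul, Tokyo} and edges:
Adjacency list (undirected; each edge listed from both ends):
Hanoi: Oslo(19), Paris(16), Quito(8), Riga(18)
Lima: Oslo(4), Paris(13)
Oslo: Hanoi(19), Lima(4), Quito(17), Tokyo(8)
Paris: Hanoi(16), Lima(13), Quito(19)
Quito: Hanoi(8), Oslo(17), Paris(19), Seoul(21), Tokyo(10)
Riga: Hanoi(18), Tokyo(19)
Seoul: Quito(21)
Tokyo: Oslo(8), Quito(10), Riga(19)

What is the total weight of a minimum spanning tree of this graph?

82

Prim's algorithm from Tokyo:
Step 1: cheapest edge leaving the tree is Oslo—Tokyo (8); add Oslo.
Step 2: cheapest edge leaving the tree is Lima—Oslo (4); add Lima.
Step 3: cheapest edge leaving the tree is Quito—Tokyo (10); add Quito.
Step 4: cheapest edge leaving the tree is Hanoi—Quito (8); add Hanoi.
Step 5: cheapest edge leaving the tree is Lima—Paris (13); add Paris.
Step 6: cheapest edge leaving the tree is Hanoi—Riga (18); add Riga.
Step 7: cheapest edge leaving the tree is Quito—Seoul (21); add Seoul.
MST edges: Oslo—Tokyo, Lima—Oslo, Quito—Tokyo, Hanoi—Quito, Lima—Paris, Hanoi—Riga, Quito—Seoul; total weight 8+4+10+8+13+18+21 = 82.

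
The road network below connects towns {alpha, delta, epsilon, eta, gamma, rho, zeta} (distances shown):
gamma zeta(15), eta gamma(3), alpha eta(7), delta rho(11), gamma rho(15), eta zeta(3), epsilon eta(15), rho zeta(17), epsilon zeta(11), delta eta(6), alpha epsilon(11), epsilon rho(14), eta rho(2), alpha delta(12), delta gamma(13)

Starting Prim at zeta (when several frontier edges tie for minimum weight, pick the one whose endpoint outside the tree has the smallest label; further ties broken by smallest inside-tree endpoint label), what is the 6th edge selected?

alpha-epsilon

Prim's algorithm from zeta:
Step 1: cheapest edge leaving the tree is eta zeta (3); add eta.
Step 2: cheapest edge leaving the tree is eta rho (2); add rho.
Step 3: cheapest edge leaving the tree is eta gamma (3); add gamma.
Step 4: cheapest edge leaving the tree is delta eta (6); add delta.
Step 5: cheapest edge leaving the tree is alpha eta (7); add alpha.
Step 6: cheapest edge leaving the tree is alpha epsilon (11); add epsilon.
The 6th edge added is alpha epsilon.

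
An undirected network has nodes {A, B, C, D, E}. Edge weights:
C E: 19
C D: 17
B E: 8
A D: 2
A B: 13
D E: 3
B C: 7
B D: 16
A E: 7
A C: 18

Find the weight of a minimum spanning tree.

Kruskal's algorithm — process edges by increasing weight (ties by edge label):
A D (2): add — endpoints in different components.
D E (3): add — endpoints in different components.
A E (7): skip — A and E already connected.
B C (7): add — endpoints in different components.
B E (8): add — endpoints in different components.
MST edges: A D, D E, B C, B E; total weight 2+3+7+8 = 20.

20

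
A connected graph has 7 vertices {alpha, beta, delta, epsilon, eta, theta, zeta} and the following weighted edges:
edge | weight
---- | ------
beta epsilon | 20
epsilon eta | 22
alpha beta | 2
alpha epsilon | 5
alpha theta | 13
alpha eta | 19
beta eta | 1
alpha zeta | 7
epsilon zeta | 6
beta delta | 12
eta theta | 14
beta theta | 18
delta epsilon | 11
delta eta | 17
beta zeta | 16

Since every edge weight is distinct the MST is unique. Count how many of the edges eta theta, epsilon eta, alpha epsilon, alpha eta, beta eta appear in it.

Sort edges by weight, then run Kruskal:
beta eta (1): add — endpoints in different components.
alpha beta (2): add — endpoints in different components.
alpha epsilon (5): add — endpoints in different components.
epsilon zeta (6): add — endpoints in different components.
alpha zeta (7): skip — alpha and zeta already connected.
delta epsilon (11): add — endpoints in different components.
beta delta (12): skip — beta and delta already connected.
alpha theta (13): add — endpoints in different components.
MST edge set: {beta eta, alpha beta, alpha epsilon, epsilon zeta, delta epsilon, alpha theta}.
Of the listed edges, {alpha epsilon, beta eta} are in the MST → 2.

2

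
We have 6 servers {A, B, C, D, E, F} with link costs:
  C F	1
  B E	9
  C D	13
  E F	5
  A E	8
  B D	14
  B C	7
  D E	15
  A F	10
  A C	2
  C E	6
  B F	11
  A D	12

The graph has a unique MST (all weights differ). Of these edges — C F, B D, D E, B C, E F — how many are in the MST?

Sort edges by weight, then run Kruskal:
C F (1): add — endpoints in different components.
A C (2): add — endpoints in different components.
E F (5): add — endpoints in different components.
C E (6): skip — C and E already connected.
B C (7): add — endpoints in different components.
A E (8): skip — A and E already connected.
B E (9): skip — B and E already connected.
A F (10): skip — A and F already connected.
B F (11): skip — B and F already connected.
A D (12): add — endpoints in different components.
MST edge set: {C F, A C, E F, B C, A D}.
Of the listed edges, {C F, B C, E F} are in the MST → 3.

3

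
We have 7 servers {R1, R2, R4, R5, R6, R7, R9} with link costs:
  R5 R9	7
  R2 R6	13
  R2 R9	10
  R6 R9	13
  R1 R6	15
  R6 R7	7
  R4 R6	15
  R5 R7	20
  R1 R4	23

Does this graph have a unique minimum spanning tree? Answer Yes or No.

No

Sort edges by weight, then run Kruskal:
R5 R9 (7): add — endpoints in different components.
R6 R7 (7): add — endpoints in different components.
R2 R9 (10): add — endpoints in different components.
R2 R6 (13): add — endpoints in different components.
R6 R9 (13): skip — R9 and R6 already connected.
R1 R6 (15): add — endpoints in different components.
R4 R6 (15): add — endpoints in different components.
Non-tree edge R6 R9 has weight 13, equal to the heaviest edge on its tree cycle — swapping gives another MST of the same weight. Not unique.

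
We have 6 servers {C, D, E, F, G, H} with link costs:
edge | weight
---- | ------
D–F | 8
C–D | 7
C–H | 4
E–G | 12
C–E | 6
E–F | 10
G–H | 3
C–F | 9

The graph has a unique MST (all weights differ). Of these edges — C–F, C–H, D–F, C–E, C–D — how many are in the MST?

4

Kruskal's algorithm — process edges by increasing weight (ties by edge label):
G–H (3): add. Components now {C} {D} {E} {F} {G,H}
C–H (4): add. Components now {C,G,H} {D} {E} {F}
C–E (6): add. Components now {C,E,G,H} {D} {F}
C–D (7): add. Components now {C,D,E,G,H} {F}
D–F (8): add. Components now {C,D,E,F,G,H}
MST edge set: {G–H, C–H, C–E, C–D, D–F}.
Of the listed edges, {C–H, D–F, C–E, C–D} are in the MST → 4.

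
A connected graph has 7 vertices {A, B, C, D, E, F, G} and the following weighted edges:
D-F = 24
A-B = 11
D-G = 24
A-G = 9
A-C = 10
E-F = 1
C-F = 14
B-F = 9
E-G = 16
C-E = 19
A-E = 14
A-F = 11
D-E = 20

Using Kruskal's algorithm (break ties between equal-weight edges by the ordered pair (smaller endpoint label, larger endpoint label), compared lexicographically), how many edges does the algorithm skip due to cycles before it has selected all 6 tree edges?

Kruskal's algorithm — process edges by increasing weight (ties by edge label):
E-F (1): add. Components now {A} {B} {C} {D} {E,F} {G}
A-G (9): add. Components now {A,G} {B} {C} {D} {E,F}
B-F (9): add. Components now {A,G} {B,E,F} {C} {D}
A-C (10): add. Components now {A,C,G} {B,E,F} {D}
A-B (11): add. Components now {A,B,C,E,F,G} {D}
A-F (11): skip — A and F already connected.
A-E (14): skip — A and E already connected.
C-F (14): skip — C and F already connected.
E-G (16): skip — E and G already connected.
C-E (19): skip — C and E already connected.
D-E (20): add. Components now {A,B,C,D,E,F,G}
Edges rejected before the tree was complete: 5.

5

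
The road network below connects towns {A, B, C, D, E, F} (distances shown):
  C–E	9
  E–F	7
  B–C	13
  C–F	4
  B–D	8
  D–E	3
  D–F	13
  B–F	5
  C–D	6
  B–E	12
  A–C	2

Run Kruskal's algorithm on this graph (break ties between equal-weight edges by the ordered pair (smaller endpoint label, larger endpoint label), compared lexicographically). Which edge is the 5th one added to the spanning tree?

Sort edges by weight, then run Kruskal:
A–C (2): add — endpoints in different components.
D–E (3): add — endpoints in different components.
C–F (4): add — endpoints in different components.
B–F (5): add — endpoints in different components.
C–D (6): add — endpoints in different components.
The 5th edge added is C–D.

C-D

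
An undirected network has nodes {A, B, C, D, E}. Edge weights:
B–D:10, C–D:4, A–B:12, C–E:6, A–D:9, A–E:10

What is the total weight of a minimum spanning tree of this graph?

29

Kruskal: consider edges lightest-first.
C–D (4): add — endpoints in different components.
C–E (6): add — endpoints in different components.
A–D (9): add — endpoints in different components.
A–E (10): skip — A and E already connected.
B–D (10): add — endpoints in different components.
MST edges: C–D, C–E, A–D, B–D; total weight 4+6+9+10 = 29.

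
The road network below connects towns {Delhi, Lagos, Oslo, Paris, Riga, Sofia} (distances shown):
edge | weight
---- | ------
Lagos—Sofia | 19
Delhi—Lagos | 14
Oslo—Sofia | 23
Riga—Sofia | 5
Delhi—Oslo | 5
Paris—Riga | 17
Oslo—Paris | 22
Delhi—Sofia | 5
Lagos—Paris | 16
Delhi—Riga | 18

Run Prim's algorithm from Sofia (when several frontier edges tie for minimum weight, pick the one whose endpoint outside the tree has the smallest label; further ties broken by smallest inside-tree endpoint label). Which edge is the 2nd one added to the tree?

Prim, starting at Sofia.
Step 1: cheapest edge leaving the tree is Delhi—Sofia (5); add Delhi.
Step 2: cheapest edge leaving the tree is Delhi—Oslo (5); add Oslo.
Step 3: cheapest edge leaving the tree is Riga—Sofia (5); add Riga.
Step 4: cheapest edge leaving the tree is Delhi—Lagos (14); add Lagos.
Step 5: cheapest edge leaving the tree is Lagos—Paris (16); add Paris.
The 2nd edge added is Delhi—Oslo.

Delhi-Oslo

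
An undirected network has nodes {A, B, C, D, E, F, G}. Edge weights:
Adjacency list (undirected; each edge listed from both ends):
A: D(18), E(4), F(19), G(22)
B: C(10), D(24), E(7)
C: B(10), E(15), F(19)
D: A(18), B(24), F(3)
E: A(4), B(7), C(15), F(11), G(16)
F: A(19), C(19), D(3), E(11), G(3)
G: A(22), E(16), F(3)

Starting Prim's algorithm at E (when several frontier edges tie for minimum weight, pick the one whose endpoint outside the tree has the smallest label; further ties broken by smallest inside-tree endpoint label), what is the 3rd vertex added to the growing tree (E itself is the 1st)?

Prim's algorithm from E:
Step 1: cheapest edge leaving the tree is A–E (4); add A.
Step 2: cheapest edge leaving the tree is B–E (7); add B.
Step 3: cheapest edge leaving the tree is B–C (10); add C.
Step 4: cheapest edge leaving the tree is E–F (11); add F.
Step 5: cheapest edge leaving the tree is D–F (3); add D.
Step 6: cheapest edge leaving the tree is F–G (3); add G.
Vertex order: E, A, B, C, F, D, G. The 3rd vertex is B.

B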